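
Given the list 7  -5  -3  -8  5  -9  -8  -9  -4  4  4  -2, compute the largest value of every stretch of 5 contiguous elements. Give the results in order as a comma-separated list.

(7, -5, -3, -8, 5) → max 7
(-5, -3, -8, 5, -9) → max 5
(-3, -8, 5, -9, -8) → max 5
(-8, 5, -9, -8, -9) → max 5
(5, -9, -8, -9, -4) → max 5
(-9, -8, -9, -4, 4) → max 4
(-8, -9, -4, 4, 4) → max 4
(-9, -4, 4, 4, -2) → max 4

7, 5, 5, 5, 5, 4, 4, 4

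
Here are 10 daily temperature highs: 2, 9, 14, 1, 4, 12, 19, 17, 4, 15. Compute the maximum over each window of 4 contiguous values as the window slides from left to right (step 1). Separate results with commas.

Sliding a size-4 window across the 10 values:
[2, 9, 14, 1] → max 14
[9, 14, 1, 4] → max 14
[14, 1, 4, 12] → max 14
[1, 4, 12, 19] → max 19
[4, 12, 19, 17] → max 19
[12, 19, 17, 4] → max 19
[19, 17, 4, 15] → max 19

14, 14, 14, 19, 19, 19, 19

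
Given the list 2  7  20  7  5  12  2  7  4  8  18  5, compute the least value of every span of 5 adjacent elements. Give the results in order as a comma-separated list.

Sliding a size-5 window across the 12 values:
2 7 20 7 5 → min 2
7 20 7 5 12 → min 5
20 7 5 12 2 → min 2
7 5 12 2 7 → min 2
5 12 2 7 4 → min 2
12 2 7 4 8 → min 2
2 7 4 8 18 → min 2
7 4 8 18 5 → min 4

2, 5, 2, 2, 2, 2, 2, 4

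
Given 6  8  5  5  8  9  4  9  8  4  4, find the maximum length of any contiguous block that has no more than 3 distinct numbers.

add 6: window [6] (1 distinct), len 1
add 8: window [6, 8] (2 distinct), len 2
add 5: window [6, 8, 5] (3 distinct), len 3
add 5: window [6, 8, 5, 5] (3 distinct), len 4
add 8: window [6, 8, 5, 5, 8] (3 distinct), len 5
add 9: window [8, 5, 5, 8, 9] (3 distinct), len 5
add 4: window [8, 9, 4] (3 distinct), len 3
add 9: window [8, 9, 4, 9] (3 distinct), len 4
add 8: window [8, 9, 4, 9, 8] (3 distinct), len 5
add 4: window [8, 9, 4, 9, 8, 4] (3 distinct), len 6
add 4: window [8, 9, 4, 9, 8, 4, 4] (3 distinct), len 7
Longest length with ≤3 distinct: 7.

7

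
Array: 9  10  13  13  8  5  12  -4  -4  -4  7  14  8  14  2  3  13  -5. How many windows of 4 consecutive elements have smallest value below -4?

1

9 10 13 13 → min 9
10 13 13 8 → min 8
13 13 8 5 → min 5
13 8 5 12 → min 5
8 5 12 -4 → min -4
5 12 -4 -4 → min -4
12 -4 -4 -4 → min -4
-4 -4 -4 7 → min -4
-4 -4 7 14 → min -4
-4 7 14 8 → min -4
7 14 8 14 → min 7
14 8 14 2 → min 2
8 14 2 3 → min 2
14 2 3 13 → min 2
2 3 13 -5 → min -5  < -4 ✓
1 window satisfy the condition.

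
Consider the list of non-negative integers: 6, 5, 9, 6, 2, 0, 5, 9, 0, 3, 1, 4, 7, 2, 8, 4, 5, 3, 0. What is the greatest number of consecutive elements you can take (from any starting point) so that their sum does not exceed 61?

add 6: [6] sum 6, len 1
add 5: [6, 5] sum 11, len 2
add 9: [6, 5, 9] sum 20, len 3
add 6: [6, 5, 9, 6] sum 26, len 4
add 2: [6, 5, 9, 6, 2] sum 28, len 5
add 0: [6, 5, 9, 6, 2, 0] sum 28, len 6
add 5: [6, 5, 9, 6, 2, 0, 5] sum 33, len 7
add 9: [6, 5, 9, 6, 2, 0, 5, 9] sum 42, len 8
add 0: [6, 5, 9, 6, 2, 0, 5, 9, 0] sum 42, len 9
add 3: [6, 5, 9, 6, 2, 0, 5, 9, 0, 3] sum 45, len 10
add 1: [6, 5, 9, 6, 2, 0, 5, 9, 0, 3, 1] sum 46, len 11
add 4: [6, 5, 9, 6, 2, 0, 5, 9, 0, 3, 1, 4] sum 50, len 12
add 7: [6, 5, 9, 6, 2, 0, 5, 9, 0, 3, 1, 4, 7] sum 57, len 13
add 2: [6, 5, 9, 6, 2, 0, 5, 9, 0, 3, 1, 4, 7, 2] sum 59, len 14
add 8: [5, 9, 6, 2, 0, 5, 9, 0, 3, 1, 4, 7, 2, 8] sum 61, len 14
add 4: [9, 6, 2, 0, 5, 9, 0, 3, 1, 4, 7, 2, 8, 4] sum 60, len 14
add 5: [6, 2, 0, 5, 9, 0, 3, 1, 4, 7, 2, 8, 4, 5] sum 56, len 14
add 3: [6, 2, 0, 5, 9, 0, 3, 1, 4, 7, 2, 8, 4, 5, 3] sum 59, len 15
add 0: [6, 2, 0, 5, 9, 0, 3, 1, 4, 7, 2, 8, 4, 5, 3, 0] sum 59, len 16
Longest length seen: 16.

16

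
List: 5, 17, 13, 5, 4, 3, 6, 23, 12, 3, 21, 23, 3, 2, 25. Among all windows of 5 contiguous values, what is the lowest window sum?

31

[5, 17, 13, 5, 4] → sum 44
[17, 13, 5, 4, 3] → sum 42
[13, 5, 4, 3, 6] → sum 31
[5, 4, 3, 6, 23] → sum 41
[4, 3, 6, 23, 12] → sum 48
[3, 6, 23, 12, 3] → sum 47
[6, 23, 12, 3, 21] → sum 65
[23, 12, 3, 21, 23] → sum 82
[12, 3, 21, 23, 3] → sum 62
[3, 21, 23, 3, 2] → sum 52
[21, 23, 3, 2, 25] → sum 74
Lowest of these is 31.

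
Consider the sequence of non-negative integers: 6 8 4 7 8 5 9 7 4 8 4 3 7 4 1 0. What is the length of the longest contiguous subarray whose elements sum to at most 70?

13

add 6: [6] sum 6, len 1
add 8: [6, 8] sum 14, len 2
add 4: [6, 8, 4] sum 18, len 3
add 7: [6, 8, 4, 7] sum 25, len 4
add 8: [6, 8, 4, 7, 8] sum 33, len 5
add 5: [6, 8, 4, 7, 8, 5] sum 38, len 6
add 9: [6, 8, 4, 7, 8, 5, 9] sum 47, len 7
add 7: [6, 8, 4, 7, 8, 5, 9, 7] sum 54, len 8
add 4: [6, 8, 4, 7, 8, 5, 9, 7, 4] sum 58, len 9
add 8: [6, 8, 4, 7, 8, 5, 9, 7, 4, 8] sum 66, len 10
add 4: [6, 8, 4, 7, 8, 5, 9, 7, 4, 8, 4] sum 70, len 11
add 3: [8, 4, 7, 8, 5, 9, 7, 4, 8, 4, 3] sum 67, len 11
add 7: [4, 7, 8, 5, 9, 7, 4, 8, 4, 3, 7] sum 66, len 11
add 4: [4, 7, 8, 5, 9, 7, 4, 8, 4, 3, 7, 4] sum 70, len 12
add 1: [7, 8, 5, 9, 7, 4, 8, 4, 3, 7, 4, 1] sum 67, len 12
add 0: [7, 8, 5, 9, 7, 4, 8, 4, 3, 7, 4, 1, 0] sum 67, len 13
Longest length seen: 13.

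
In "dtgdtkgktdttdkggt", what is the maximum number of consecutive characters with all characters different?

4

add d: [d] len 1
add t: [d, t] len 2
add g: [d, t, g] len 3
add d (repeat d, move left end past it): [t, g, d] len 3
add t (repeat t, move left end past it): [g, d, t] len 3
add k: [g, d, t, k] len 4
add g (repeat g, move left end past it): [d, t, k, g] len 4
add k (repeat k, move left end past it): [g, k] len 2
add t: [g, k, t] len 3
add d: [g, k, t, d] len 4
add t (repeat t, move left end past it): [d, t] len 2
add t (repeat t, move left end past it): [t] len 1
add d: [t, d] len 2
add k: [t, d, k] len 3
add g: [t, d, k, g] len 4
add g (repeat g, move left end past it): [g] len 1
add t: [g, t] len 2
Longest all-distinct length: 4.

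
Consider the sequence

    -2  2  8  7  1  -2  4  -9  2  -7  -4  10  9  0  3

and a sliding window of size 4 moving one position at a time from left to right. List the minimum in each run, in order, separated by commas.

-2, 1, -2, -2, -9, -9, -9, -9, -7, -7, -4, 0

[-2, 2, 8, 7] → min -2
[2, 8, 7, 1] → min 1
[8, 7, 1, -2] → min -2
[7, 1, -2, 4] → min -2
[1, -2, 4, -9] → min -9
[-2, 4, -9, 2] → min -9
[4, -9, 2, -7] → min -9
[-9, 2, -7, -4] → min -9
[2, -7, -4, 10] → min -7
[-7, -4, 10, 9] → min -7
[-4, 10, 9, 0] → min -4
[10, 9, 0, 3] → min 0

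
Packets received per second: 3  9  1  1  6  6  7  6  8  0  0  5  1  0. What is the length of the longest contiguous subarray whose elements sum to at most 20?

7

→ 3: sum 3, len 1
→ 9: sum 12, len 2
→ 1: sum 13, len 3
→ 1: sum 14, len 4
→ 6: sum 20, len 5
→ 6 (dropped 3, 9): sum 14, len 4
→ 7 (dropped 1): sum 20, len 4
→ 6 (dropped 1, 6): sum 19, len 3
→ 8 (dropped 6, 7): sum 14, len 2
→ 0: sum 14, len 3
→ 0: sum 14, len 4
→ 5: sum 19, len 5
→ 1: sum 20, len 6
→ 0: sum 20, len 7
Longest length seen: 7.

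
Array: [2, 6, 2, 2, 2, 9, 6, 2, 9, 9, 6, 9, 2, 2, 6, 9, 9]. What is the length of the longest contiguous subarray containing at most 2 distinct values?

5

add 2: window [2] (1 distinct), len 1
add 6: window [2, 6] (2 distinct), len 2
add 2: window [2, 6, 2] (2 distinct), len 3
add 2: window [2, 6, 2, 2] (2 distinct), len 4
add 2: window [2, 6, 2, 2, 2] (2 distinct), len 5
add 9: window [2, 2, 2, 9] (2 distinct), len 4
add 6: window [9, 6] (2 distinct), len 2
add 2: window [6, 2] (2 distinct), len 2
add 9: window [2, 9] (2 distinct), len 2
add 9: window [2, 9, 9] (2 distinct), len 3
add 6: window [9, 9, 6] (2 distinct), len 3
add 9: window [9, 9, 6, 9] (2 distinct), len 4
add 2: window [9, 2] (2 distinct), len 2
add 2: window [9, 2, 2] (2 distinct), len 3
add 6: window [2, 2, 6] (2 distinct), len 3
add 9: window [6, 9] (2 distinct), len 2
add 9: window [6, 9, 9] (2 distinct), len 3
Longest length with ≤2 distinct: 5.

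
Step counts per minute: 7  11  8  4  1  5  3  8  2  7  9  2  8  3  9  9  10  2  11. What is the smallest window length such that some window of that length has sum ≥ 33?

5

add 7: running sum 7 < 33
add 11: running sum 18 < 33
add 8: running sum 26 < 33
add 4: running sum 30 < 33
add 1: running sum 31 < 33
end 5: [7, 11, 8, 4, 1, 5] sum 36, len 6
end 6: [7, 11, 8, 4, 1, 5, 3] sum 39, len 7
end 7: [11, 8, 4, 1, 5, 3, 8] sum 40, len 7
end 8: [11, 8, 4, 1, 5, 3, 8, 2] sum 42, len 8
end 9: [8, 4, 1, 5, 3, 8, 2, 7] sum 38, len 8
end 10: [5, 3, 8, 2, 7, 9] sum 34, len 6
end 11: [5, 3, 8, 2, 7, 9, 2] sum 36, len 7
end 12: [8, 2, 7, 9, 2, 8] sum 36, len 6
end 13: [8, 2, 7, 9, 2, 8, 3] sum 39, len 7
end 14: [7, 9, 2, 8, 3, 9] sum 38, len 6
end 15: [9, 2, 8, 3, 9, 9] sum 40, len 6
end 16: [8, 3, 9, 9, 10] sum 39, len 5
end 17: [3, 9, 9, 10, 2] sum 33, len 5
end 18: [9, 9, 10, 2, 11] sum 41, len 5
Shortest qualifying length: 5.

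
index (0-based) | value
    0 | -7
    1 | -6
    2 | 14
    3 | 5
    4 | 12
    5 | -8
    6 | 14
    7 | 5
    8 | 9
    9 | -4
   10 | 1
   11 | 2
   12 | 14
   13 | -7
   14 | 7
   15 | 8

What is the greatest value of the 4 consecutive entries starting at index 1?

Elements at indices 1..4: -6, 14, 5, 12
max(-6, 14, 5, 12) = 14

14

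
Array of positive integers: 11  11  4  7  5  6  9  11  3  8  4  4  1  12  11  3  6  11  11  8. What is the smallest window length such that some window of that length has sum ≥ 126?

18

add 11: running sum 11 < 126
add 11: running sum 22 < 126
add 4: running sum 26 < 126
add 7: running sum 33 < 126
add 5: running sum 38 < 126
add 6: running sum 44 < 126
add 9: running sum 53 < 126
add 11: running sum 64 < 126
add 3: running sum 67 < 126
add 8: running sum 75 < 126
add 4: running sum 79 < 126
add 4: running sum 83 < 126
add 1: running sum 84 < 126
add 12: running sum 96 < 126
add 11: running sum 107 < 126
add 3: running sum 110 < 126
add 6: running sum 116 < 126
add 11: shortest ending here [11, 11, 4, 7, 5, 6, 9, 11, 3, 8, 4, 4, 1, 12, 11, 3, 6, 11] sum 127, len 18
add 11: shortest ending here [11, 4, 7, 5, 6, 9, 11, 3, 8, 4, 4, 1, 12, 11, 3, 6, 11, 11] sum 127, len 18
add 8: shortest ending here [11, 4, 7, 5, 6, 9, 11, 3, 8, 4, 4, 1, 12, 11, 3, 6, 11, 11, 8] sum 135, len 19
Shortest qualifying length: 18.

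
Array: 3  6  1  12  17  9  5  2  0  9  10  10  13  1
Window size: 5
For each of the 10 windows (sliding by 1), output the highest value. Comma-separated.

3 6 1 12 17 → max 17
6 1 12 17 9 → max 17
1 12 17 9 5 → max 17
12 17 9 5 2 → max 17
17 9 5 2 0 → max 17
9 5 2 0 9 → max 9
5 2 0 9 10 → max 10
2 0 9 10 10 → max 10
0 9 10 10 13 → max 13
9 10 10 13 1 → max 13

17, 17, 17, 17, 17, 9, 10, 10, 13, 13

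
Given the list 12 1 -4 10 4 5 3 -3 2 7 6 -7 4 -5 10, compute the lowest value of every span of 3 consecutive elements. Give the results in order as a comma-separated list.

(12, 1, -4) → min -4
(1, -4, 10) → min -4
(-4, 10, 4) → min -4
(10, 4, 5) → min 4
(4, 5, 3) → min 3
(5, 3, -3) → min -3
(3, -3, 2) → min -3
(-3, 2, 7) → min -3
(2, 7, 6) → min 2
(7, 6, -7) → min -7
(6, -7, 4) → min -7
(-7, 4, -5) → min -7
(4, -5, 10) → min -5

-4, -4, -4, 4, 3, -3, -3, -3, 2, -7, -7, -7, -5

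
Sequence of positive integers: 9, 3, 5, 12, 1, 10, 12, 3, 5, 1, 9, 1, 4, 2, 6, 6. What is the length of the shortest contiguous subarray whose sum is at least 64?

11

Extend right; whenever the sum reaches 64, record the length and shrink from the left:
add 9: running sum 9 < 64
add 3: running sum 12 < 64
add 5: running sum 17 < 64
add 12: running sum 29 < 64
add 1: running sum 30 < 64
add 10: running sum 40 < 64
add 12: running sum 52 < 64
add 3: running sum 55 < 64
add 5: running sum 60 < 64
add 1: running sum 61 < 64
add 9: shortest ending here [9, 3, 5, 12, 1, 10, 12, 3, 5, 1, 9] sum 70, len 11
add 1: shortest ending here [9, 3, 5, 12, 1, 10, 12, 3, 5, 1, 9, 1] sum 71, len 12
add 4: shortest ending here [3, 5, 12, 1, 10, 12, 3, 5, 1, 9, 1, 4] sum 66, len 12
add 2: shortest ending here [5, 12, 1, 10, 12, 3, 5, 1, 9, 1, 4, 2] sum 65, len 12
add 6: shortest ending here [12, 1, 10, 12, 3, 5, 1, 9, 1, 4, 2, 6] sum 66, len 12
add 6: shortest ending here [12, 1, 10, 12, 3, 5, 1, 9, 1, 4, 2, 6, 6] sum 72, len 13
Shortest qualifying length: 11.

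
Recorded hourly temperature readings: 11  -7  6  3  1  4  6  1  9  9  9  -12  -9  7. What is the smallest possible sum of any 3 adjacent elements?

-14

[11, -7, 6] → sum 10
[-7, 6, 3] → sum 2
[6, 3, 1] → sum 10
[3, 1, 4] → sum 8
[1, 4, 6] → sum 11
[4, 6, 1] → sum 11
[6, 1, 9] → sum 16
[1, 9, 9] → sum 19
[9, 9, 9] → sum 27
[9, 9, -12] → sum 6
[9, -12, -9] → sum -12
[-12, -9, 7] → sum -14
Smallest of these is -14.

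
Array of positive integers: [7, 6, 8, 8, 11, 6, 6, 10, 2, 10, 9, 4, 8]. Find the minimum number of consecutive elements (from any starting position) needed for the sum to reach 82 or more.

11

add 7: running sum 7 < 82
add 6: running sum 13 < 82
add 8: running sum 21 < 82
add 8: running sum 29 < 82
add 11: running sum 40 < 82
add 6: running sum 46 < 82
add 6: running sum 52 < 82
add 10: running sum 62 < 82
add 2: running sum 64 < 82
add 10: running sum 74 < 82
end 10: [7, 6, 8, 8, 11, 6, 6, 10, 2, 10, 9] sum 83, len 11
end 11: [7, 6, 8, 8, 11, 6, 6, 10, 2, 10, 9, 4] sum 87, len 12
end 12: [8, 8, 11, 6, 6, 10, 2, 10, 9, 4, 8] sum 82, len 11
Shortest qualifying length: 11.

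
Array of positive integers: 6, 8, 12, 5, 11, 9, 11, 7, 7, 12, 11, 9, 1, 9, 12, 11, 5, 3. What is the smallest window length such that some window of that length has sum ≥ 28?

add 6: running sum 6 < 28
add 8: running sum 14 < 28
add 12: running sum 26 < 28
end 3: [6, 8, 12, 5] sum 31, len 4
end 4: [12, 5, 11] sum 28, len 3
end 5: [12, 5, 11, 9] sum 37, len 4
end 6: [11, 9, 11] sum 31, len 3
end 7: [11, 9, 11, 7] sum 38, len 4
end 8: [9, 11, 7, 7] sum 34, len 4
end 9: [11, 7, 7, 12] sum 37, len 4
end 10: [7, 12, 11] sum 30, len 3
end 11: [12, 11, 9] sum 32, len 3
end 12: [12, 11, 9, 1] sum 33, len 4
end 13: [11, 9, 1, 9] sum 30, len 4
end 14: [9, 1, 9, 12] sum 31, len 4
end 15: [9, 12, 11] sum 32, len 3
end 16: [12, 11, 5] sum 28, len 3
end 17: [12, 11, 5, 3] sum 31, len 4
Shortest qualifying length: 3.

3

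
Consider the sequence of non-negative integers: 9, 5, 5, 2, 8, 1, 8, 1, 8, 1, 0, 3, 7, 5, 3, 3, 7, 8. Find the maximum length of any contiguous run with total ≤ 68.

→ 9: sum 9, len 1
→ 5: sum 14, len 2
→ 5: sum 19, len 3
→ 2: sum 21, len 4
→ 8: sum 29, len 5
→ 1: sum 30, len 6
→ 8: sum 38, len 7
→ 1: sum 39, len 8
→ 8: sum 47, len 9
→ 1: sum 48, len 10
→ 0: sum 48, len 11
→ 3: sum 51, len 12
→ 7: sum 58, len 13
→ 5: sum 63, len 14
→ 3: sum 66, len 15
→ 3 (dropped 9): sum 60, len 15
→ 7: sum 67, len 16
→ 8 (dropped 5, 5): sum 65, len 15
Longest length seen: 16.

16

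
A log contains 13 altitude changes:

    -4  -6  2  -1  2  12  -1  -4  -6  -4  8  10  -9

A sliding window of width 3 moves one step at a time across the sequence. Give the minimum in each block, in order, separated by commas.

-6, -6, -1, -1, -1, -4, -6, -6, -6, -4, -9

(-4, -6, 2) → min -6
(-6, 2, -1) → min -6
(2, -1, 2) → min -1
(-1, 2, 12) → min -1
(2, 12, -1) → min -1
(12, -1, -4) → min -4
(-1, -4, -6) → min -6
(-4, -6, -4) → min -6
(-6, -4, 8) → min -6
(-4, 8, 10) → min -4
(8, 10, -9) → min -9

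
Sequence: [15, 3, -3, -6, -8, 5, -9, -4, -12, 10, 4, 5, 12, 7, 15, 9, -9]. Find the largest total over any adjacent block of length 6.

53

15 3 -3 -6 -8 5 → sum 6
3 -3 -6 -8 5 -9 → sum -18
-3 -6 -8 5 -9 -4 → sum -25
-6 -8 5 -9 -4 -12 → sum -34
-8 5 -9 -4 -12 10 → sum -18
5 -9 -4 -12 10 4 → sum -6
-9 -4 -12 10 4 5 → sum -6
-4 -12 10 4 5 12 → sum 15
-12 10 4 5 12 7 → sum 26
10 4 5 12 7 15 → sum 53
4 5 12 7 15 9 → sum 52
5 12 7 15 9 -9 → sum 39
Largest of these is 53.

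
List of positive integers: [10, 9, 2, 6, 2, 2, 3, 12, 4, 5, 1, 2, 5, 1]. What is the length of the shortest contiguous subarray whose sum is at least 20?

3

Extend right; whenever the sum reaches 20, record the length and shrink from the left:
add 10: running sum 10 < 20
add 9: running sum 19 < 20
end 2: [10, 9, 2] sum 21, len 3
end 3: [10, 9, 2, 6] sum 27, len 4
end 4: [10, 9, 2, 6, 2] sum 29, len 5
end 5: [9, 2, 6, 2, 2] sum 21, len 5
end 6: [9, 2, 6, 2, 2, 3] sum 24, len 6
end 7: [6, 2, 2, 3, 12] sum 25, len 5
end 8: [2, 3, 12, 4] sum 21, len 4
end 9: [12, 4, 5] sum 21, len 3
end 10: [12, 4, 5, 1] sum 22, len 4
end 11: [12, 4, 5, 1, 2] sum 24, len 5
end 12: [12, 4, 5, 1, 2, 5] sum 29, len 6
end 13: [12, 4, 5, 1, 2, 5, 1] sum 30, len 7
Shortest qualifying length: 3.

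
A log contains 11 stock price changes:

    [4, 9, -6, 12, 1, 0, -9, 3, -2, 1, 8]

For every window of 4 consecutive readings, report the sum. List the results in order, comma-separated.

19, 16, 7, 4, -5, -8, -7, 10

Sliding a size-4 window across the 11 values:
4 9 -6 12 → sum 19
9 -6 12 1 → sum 16
-6 12 1 0 → sum 7
12 1 0 -9 → sum 4
1 0 -9 3 → sum -5
0 -9 3 -2 → sum -8
-9 3 -2 1 → sum -7
3 -2 1 8 → sum 10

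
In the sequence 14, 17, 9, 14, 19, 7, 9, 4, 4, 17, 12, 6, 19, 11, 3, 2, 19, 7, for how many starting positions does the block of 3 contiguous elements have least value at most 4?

(14, 17, 9) → min 9
(17, 9, 14) → min 9
(9, 14, 19) → min 9
(14, 19, 7) → min 7
(19, 7, 9) → min 7
(7, 9, 4) → min 4  ≤ 4 ✓
(9, 4, 4) → min 4  ≤ 4 ✓
(4, 4, 17) → min 4  ≤ 4 ✓
(4, 17, 12) → min 4  ≤ 4 ✓
(17, 12, 6) → min 6
(12, 6, 19) → min 6
(6, 19, 11) → min 6
(19, 11, 3) → min 3  ≤ 4 ✓
(11, 3, 2) → min 2  ≤ 4 ✓
(3, 2, 19) → min 2  ≤ 4 ✓
(2, 19, 7) → min 2  ≤ 4 ✓
8 windows satisfy the condition.

8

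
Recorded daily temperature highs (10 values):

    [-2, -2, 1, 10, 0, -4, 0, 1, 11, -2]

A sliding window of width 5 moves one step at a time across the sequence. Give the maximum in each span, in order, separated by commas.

(-2, -2, 1, 10, 0) → max 10
(-2, 1, 10, 0, -4) → max 10
(1, 10, 0, -4, 0) → max 10
(10, 0, -4, 0, 1) → max 10
(0, -4, 0, 1, 11) → max 11
(-4, 0, 1, 11, -2) → max 11

10, 10, 10, 10, 11, 11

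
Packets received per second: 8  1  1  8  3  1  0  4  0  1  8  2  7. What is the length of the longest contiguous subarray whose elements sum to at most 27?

10

Extend to the right; shrink from the left whenever the sum exceeds 27:
→ 8: sum 8, len 1
→ 1: sum 9, len 2
→ 1: sum 10, len 3
→ 8: sum 18, len 4
→ 3: sum 21, len 5
→ 1: sum 22, len 6
→ 0: sum 22, len 7
→ 4: sum 26, len 8
→ 0: sum 26, len 9
→ 1: sum 27, len 10
→ 8 (dropped 8): sum 27, len 10
→ 2 (dropped 1, 1): sum 27, len 9
→ 7 (dropped 8): sum 26, len 9
Longest length seen: 10.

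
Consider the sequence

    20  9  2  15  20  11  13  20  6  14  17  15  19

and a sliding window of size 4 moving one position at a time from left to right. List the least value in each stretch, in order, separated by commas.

[20, 9, 2, 15] → min 2
[9, 2, 15, 20] → min 2
[2, 15, 20, 11] → min 2
[15, 20, 11, 13] → min 11
[20, 11, 13, 20] → min 11
[11, 13, 20, 6] → min 6
[13, 20, 6, 14] → min 6
[20, 6, 14, 17] → min 6
[6, 14, 17, 15] → min 6
[14, 17, 15, 19] → min 14

2, 2, 2, 11, 11, 6, 6, 6, 6, 14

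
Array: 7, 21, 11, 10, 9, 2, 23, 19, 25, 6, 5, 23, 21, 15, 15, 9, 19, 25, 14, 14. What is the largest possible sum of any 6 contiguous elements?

[7, 21, 11, 10, 9, 2] → sum 60
[21, 11, 10, 9, 2, 23] → sum 76
[11, 10, 9, 2, 23, 19] → sum 74
[10, 9, 2, 23, 19, 25] → sum 88
[9, 2, 23, 19, 25, 6] → sum 84
[2, 23, 19, 25, 6, 5] → sum 80
[23, 19, 25, 6, 5, 23] → sum 101
[19, 25, 6, 5, 23, 21] → sum 99
[25, 6, 5, 23, 21, 15] → sum 95
[6, 5, 23, 21, 15, 15] → sum 85
[5, 23, 21, 15, 15, 9] → sum 88
[23, 21, 15, 15, 9, 19] → sum 102
[21, 15, 15, 9, 19, 25] → sum 104
[15, 15, 9, 19, 25, 14] → sum 97
[15, 9, 19, 25, 14, 14] → sum 96
Largest of these is 104.

104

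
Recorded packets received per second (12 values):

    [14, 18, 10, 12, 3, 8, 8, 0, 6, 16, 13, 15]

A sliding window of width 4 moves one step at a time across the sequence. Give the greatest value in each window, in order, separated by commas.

14 18 10 12 → max 18
18 10 12 3 → max 18
10 12 3 8 → max 12
12 3 8 8 → max 12
3 8 8 0 → max 8
8 8 0 6 → max 8
8 0 6 16 → max 16
0 6 16 13 → max 16
6 16 13 15 → max 16

18, 18, 12, 12, 8, 8, 16, 16, 16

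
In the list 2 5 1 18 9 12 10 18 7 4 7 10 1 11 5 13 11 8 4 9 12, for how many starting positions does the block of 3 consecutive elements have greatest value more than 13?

[2, 5, 1] → max 5
[5, 1, 18] → max 18  > 13 ✓
[1, 18, 9] → max 18  > 13 ✓
[18, 9, 12] → max 18  > 13 ✓
[9, 12, 10] → max 12
[12, 10, 18] → max 18  > 13 ✓
[10, 18, 7] → max 18  > 13 ✓
[18, 7, 4] → max 18  > 13 ✓
[7, 4, 7] → max 7
[4, 7, 10] → max 10
[7, 10, 1] → max 10
[10, 1, 11] → max 11
[1, 11, 5] → max 11
[11, 5, 13] → max 13
[5, 13, 11] → max 13
[13, 11, 8] → max 13
[11, 8, 4] → max 11
[8, 4, 9] → max 9
[4, 9, 12] → max 12
6 windows satisfy the condition.

6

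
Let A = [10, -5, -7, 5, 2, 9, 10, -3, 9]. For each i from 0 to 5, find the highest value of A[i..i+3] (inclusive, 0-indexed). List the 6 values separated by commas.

10, 5, 9, 10, 10, 10

Sliding a size-4 window across the 9 values:
(10, -5, -7, 5) → max 10
(-5, -7, 5, 2) → max 5
(-7, 5, 2, 9) → max 9
(5, 2, 9, 10) → max 10
(2, 9, 10, -3) → max 10
(9, 10, -3, 9) → max 10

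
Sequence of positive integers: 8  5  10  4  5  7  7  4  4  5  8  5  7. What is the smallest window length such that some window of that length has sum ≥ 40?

7

add 8: running sum 8 < 40
add 5: running sum 13 < 40
add 10: running sum 23 < 40
add 4: running sum 27 < 40
add 5: running sum 32 < 40
add 7: running sum 39 < 40
end 6: [8, 5, 10, 4, 5, 7, 7] sum 46, len 7
end 7: [5, 10, 4, 5, 7, 7, 4] sum 42, len 7
end 8: [10, 4, 5, 7, 7, 4, 4] sum 41, len 7
end 9: [10, 4, 5, 7, 7, 4, 4, 5] sum 46, len 8
end 10: [5, 7, 7, 4, 4, 5, 8] sum 40, len 7
end 11: [7, 7, 4, 4, 5, 8, 5] sum 40, len 7
end 12: [7, 4, 4, 5, 8, 5, 7] sum 40, len 7
Shortest qualifying length: 7.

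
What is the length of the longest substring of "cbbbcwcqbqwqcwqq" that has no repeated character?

add c: [c] len 1
add b: [c, b] len 2
add b (repeat b, move left end past it): [b] len 1
add b (repeat b, move left end past it): [b] len 1
add c: [b, c] len 2
add w: [b, c, w] len 3
add c (repeat c, move left end past it): [w, c] len 2
add q: [w, c, q] len 3
add b: [w, c, q, b] len 4
add q (repeat q, move left end past it): [b, q] len 2
add w: [b, q, w] len 3
add q (repeat q, move left end past it): [w, q] len 2
add c: [w, q, c] len 3
add w (repeat w, move left end past it): [q, c, w] len 3
add q (repeat q, move left end past it): [c, w, q] len 3
add q (repeat q, move left end past it): [q] len 1
Longest all-distinct length: 4.

4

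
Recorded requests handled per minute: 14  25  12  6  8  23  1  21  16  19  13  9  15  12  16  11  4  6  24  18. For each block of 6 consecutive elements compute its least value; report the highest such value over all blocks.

(14, 25, 12, 6, 8, 23) → min 6
(25, 12, 6, 8, 23, 1) → min 1
(12, 6, 8, 23, 1, 21) → min 1
(6, 8, 23, 1, 21, 16) → min 1
(8, 23, 1, 21, 16, 19) → min 1
(23, 1, 21, 16, 19, 13) → min 1
(1, 21, 16, 19, 13, 9) → min 1
(21, 16, 19, 13, 9, 15) → min 9
(16, 19, 13, 9, 15, 12) → min 9
(19, 13, 9, 15, 12, 16) → min 9
(13, 9, 15, 12, 16, 11) → min 9
(9, 15, 12, 16, 11, 4) → min 4
(15, 12, 16, 11, 4, 6) → min 4
(12, 16, 11, 4, 6, 24) → min 4
(16, 11, 4, 6, 24, 18) → min 4
Highest of these is 9.

9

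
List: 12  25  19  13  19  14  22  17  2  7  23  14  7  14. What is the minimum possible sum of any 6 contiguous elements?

[12, 25, 19, 13, 19, 14] → sum 102
[25, 19, 13, 19, 14, 22] → sum 112
[19, 13, 19, 14, 22, 17] → sum 104
[13, 19, 14, 22, 17, 2] → sum 87
[19, 14, 22, 17, 2, 7] → sum 81
[14, 22, 17, 2, 7, 23] → sum 85
[22, 17, 2, 7, 23, 14] → sum 85
[17, 2, 7, 23, 14, 7] → sum 70
[2, 7, 23, 14, 7, 14] → sum 67
Minimum of these is 67.

67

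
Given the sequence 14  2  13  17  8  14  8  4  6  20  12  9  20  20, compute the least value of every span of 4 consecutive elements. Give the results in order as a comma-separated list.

2, 2, 8, 8, 4, 4, 4, 4, 6, 9, 9

[14, 2, 13, 17] → min 2
[2, 13, 17, 8] → min 2
[13, 17, 8, 14] → min 8
[17, 8, 14, 8] → min 8
[8, 14, 8, 4] → min 4
[14, 8, 4, 6] → min 4
[8, 4, 6, 20] → min 4
[4, 6, 20, 12] → min 4
[6, 20, 12, 9] → min 6
[20, 12, 9, 20] → min 9
[12, 9, 20, 20] → min 9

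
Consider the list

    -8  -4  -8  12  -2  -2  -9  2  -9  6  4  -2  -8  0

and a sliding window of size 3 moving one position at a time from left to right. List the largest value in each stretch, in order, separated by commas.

-8 -4 -8 → max -4
-4 -8 12 → max 12
-8 12 -2 → max 12
12 -2 -2 → max 12
-2 -2 -9 → max -2
-2 -9 2 → max 2
-9 2 -9 → max 2
2 -9 6 → max 6
-9 6 4 → max 6
6 4 -2 → max 6
4 -2 -8 → max 4
-2 -8 0 → max 0

-4, 12, 12, 12, -2, 2, 2, 6, 6, 6, 4, 0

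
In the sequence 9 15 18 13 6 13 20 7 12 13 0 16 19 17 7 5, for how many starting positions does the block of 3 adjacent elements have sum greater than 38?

(9, 15, 18) → sum 42  > 38 ✓
(15, 18, 13) → sum 46  > 38 ✓
(18, 13, 6) → sum 37
(13, 6, 13) → sum 32
(6, 13, 20) → sum 39  > 38 ✓
(13, 20, 7) → sum 40  > 38 ✓
(20, 7, 12) → sum 39  > 38 ✓
(7, 12, 13) → sum 32
(12, 13, 0) → sum 25
(13, 0, 16) → sum 29
(0, 16, 19) → sum 35
(16, 19, 17) → sum 52  > 38 ✓
(19, 17, 7) → sum 43  > 38 ✓
(17, 7, 5) → sum 29
7 windows satisfy the condition.

7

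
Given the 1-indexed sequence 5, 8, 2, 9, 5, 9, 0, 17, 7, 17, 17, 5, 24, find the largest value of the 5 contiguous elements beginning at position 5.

Elements at indices 5..9: 5, 9, 0, 17, 7
max(5, 9, 0, 17, 7) = 17

17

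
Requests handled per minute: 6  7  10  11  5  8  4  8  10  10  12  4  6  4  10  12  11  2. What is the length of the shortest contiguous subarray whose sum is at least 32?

3

Extend right; whenever the sum reaches 32, record the length and shrink from the left:
add 6: running sum 6 < 32
add 7: running sum 13 < 32
add 10: running sum 23 < 32
end 3: [6, 7, 10, 11] sum 34, len 4
end 4: [7, 10, 11, 5] sum 33, len 4
end 5: [10, 11, 5, 8] sum 34, len 4
end 6: [10, 11, 5, 8, 4] sum 38, len 5
end 7: [11, 5, 8, 4, 8] sum 36, len 5
end 8: [5, 8, 4, 8, 10] sum 35, len 5
end 9: [4, 8, 10, 10] sum 32, len 4
end 10: [10, 10, 12] sum 32, len 3
end 11: [10, 10, 12, 4] sum 36, len 4
end 12: [10, 12, 4, 6] sum 32, len 4
end 13: [10, 12, 4, 6, 4] sum 36, len 5
end 14: [12, 4, 6, 4, 10] sum 36, len 5
end 15: [6, 4, 10, 12] sum 32, len 4
end 16: [10, 12, 11] sum 33, len 3
end 17: [10, 12, 11, 2] sum 35, len 4
Shortest qualifying length: 3.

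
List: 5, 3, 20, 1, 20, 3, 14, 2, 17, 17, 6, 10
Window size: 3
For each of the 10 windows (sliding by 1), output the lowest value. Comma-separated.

5 3 20 → min 3
3 20 1 → min 1
20 1 20 → min 1
1 20 3 → min 1
20 3 14 → min 3
3 14 2 → min 2
14 2 17 → min 2
2 17 17 → min 2
17 17 6 → min 6
17 6 10 → min 6

3, 1, 1, 1, 3, 2, 2, 2, 6, 6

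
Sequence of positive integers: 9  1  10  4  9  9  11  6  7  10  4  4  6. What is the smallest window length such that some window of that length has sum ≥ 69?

9

add 9: running sum 9 < 69
add 1: running sum 10 < 69
add 10: running sum 20 < 69
add 4: running sum 24 < 69
add 9: running sum 33 < 69
add 9: running sum 42 < 69
add 11: running sum 53 < 69
add 6: running sum 59 < 69
add 7: running sum 66 < 69
end 9: [9, 1, 10, 4, 9, 9, 11, 6, 7, 10] sum 76, len 10
end 10: [10, 4, 9, 9, 11, 6, 7, 10, 4] sum 70, len 9
end 11: [10, 4, 9, 9, 11, 6, 7, 10, 4, 4] sum 74, len 10
end 12: [4, 9, 9, 11, 6, 7, 10, 4, 4, 6] sum 70, len 10
Shortest qualifying length: 9.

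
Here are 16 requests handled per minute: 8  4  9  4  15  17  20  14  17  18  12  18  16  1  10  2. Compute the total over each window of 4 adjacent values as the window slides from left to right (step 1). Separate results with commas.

25, 32, 45, 56, 66, 68, 69, 61, 65, 64, 47, 45, 29

(8, 4, 9, 4) → sum 25
(4, 9, 4, 15) → sum 32
(9, 4, 15, 17) → sum 45
(4, 15, 17, 20) → sum 56
(15, 17, 20, 14) → sum 66
(17, 20, 14, 17) → sum 68
(20, 14, 17, 18) → sum 69
(14, 17, 18, 12) → sum 61
(17, 18, 12, 18) → sum 65
(18, 12, 18, 16) → sum 64
(12, 18, 16, 1) → sum 47
(18, 16, 1, 10) → sum 45
(16, 1, 10, 2) → sum 29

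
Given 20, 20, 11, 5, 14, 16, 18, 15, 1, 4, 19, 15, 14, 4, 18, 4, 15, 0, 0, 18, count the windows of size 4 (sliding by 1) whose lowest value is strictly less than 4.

7

(20, 20, 11, 5) → min 5
(20, 11, 5, 14) → min 5
(11, 5, 14, 16) → min 5
(5, 14, 16, 18) → min 5
(14, 16, 18, 15) → min 14
(16, 18, 15, 1) → min 1  < 4 ✓
(18, 15, 1, 4) → min 1  < 4 ✓
(15, 1, 4, 19) → min 1  < 4 ✓
(1, 4, 19, 15) → min 1  < 4 ✓
(4, 19, 15, 14) → min 4
(19, 15, 14, 4) → min 4
(15, 14, 4, 18) → min 4
(14, 4, 18, 4) → min 4
(4, 18, 4, 15) → min 4
(18, 4, 15, 0) → min 0  < 4 ✓
(4, 15, 0, 0) → min 0  < 4 ✓
(15, 0, 0, 18) → min 0  < 4 ✓
7 windows satisfy the condition.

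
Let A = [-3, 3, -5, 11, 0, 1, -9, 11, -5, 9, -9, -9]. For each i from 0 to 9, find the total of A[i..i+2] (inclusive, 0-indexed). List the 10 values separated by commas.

-5, 9, 6, 12, -8, 3, -3, 15, -5, -9

[-3, 3, -5] → sum -5
[3, -5, 11] → sum 9
[-5, 11, 0] → sum 6
[11, 0, 1] → sum 12
[0, 1, -9] → sum -8
[1, -9, 11] → sum 3
[-9, 11, -5] → sum -3
[11, -5, 9] → sum 15
[-5, 9, -9] → sum -5
[9, -9, -9] → sum -9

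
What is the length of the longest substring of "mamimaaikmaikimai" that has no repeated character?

[m] len 1
[m, a] len 2
[a, m] len 2
[a, m, i] len 3
[i, m] len 2
[i, m, a] len 3
[a] len 1
[a, i] len 2
[a, i, k] len 3
[a, i, k, m] len 4
[i, k, m, a] len 4
[k, m, a, i] len 4
[m, a, i, k] len 4
[k, i] len 2
[k, i, m] len 3
[k, i, m, a] len 4
[m, a, i] len 3
Longest all-distinct length: 4.

4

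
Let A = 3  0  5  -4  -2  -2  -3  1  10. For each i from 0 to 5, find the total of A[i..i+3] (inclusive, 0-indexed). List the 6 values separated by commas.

4, -1, -3, -11, -6, 6

3 0 5 -4 → sum 4
0 5 -4 -2 → sum -1
5 -4 -2 -2 → sum -3
-4 -2 -2 -3 → sum -11
-2 -2 -3 1 → sum -6
-2 -3 1 10 → sum 6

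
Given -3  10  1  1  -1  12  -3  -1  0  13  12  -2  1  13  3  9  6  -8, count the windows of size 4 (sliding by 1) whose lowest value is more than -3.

[-3, 10, 1, 1] → min -3
[10, 1, 1, -1] → min -1  > -3 ✓
[1, 1, -1, 12] → min -1  > -3 ✓
[1, -1, 12, -3] → min -3
[-1, 12, -3, -1] → min -3
[12, -3, -1, 0] → min -3
[-3, -1, 0, 13] → min -3
[-1, 0, 13, 12] → min -1  > -3 ✓
[0, 13, 12, -2] → min -2  > -3 ✓
[13, 12, -2, 1] → min -2  > -3 ✓
[12, -2, 1, 13] → min -2  > -3 ✓
[-2, 1, 13, 3] → min -2  > -3 ✓
[1, 13, 3, 9] → min 1  > -3 ✓
[13, 3, 9, 6] → min 3  > -3 ✓
[3, 9, 6, -8] → min -8
9 windows satisfy the condition.

9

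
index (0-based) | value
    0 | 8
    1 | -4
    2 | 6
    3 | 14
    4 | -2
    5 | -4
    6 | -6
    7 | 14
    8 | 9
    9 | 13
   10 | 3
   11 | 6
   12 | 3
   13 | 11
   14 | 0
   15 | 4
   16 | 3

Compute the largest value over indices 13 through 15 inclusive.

11

Elements at indices 13..15: 11, 0, 4
max(11, 0, 4) = 11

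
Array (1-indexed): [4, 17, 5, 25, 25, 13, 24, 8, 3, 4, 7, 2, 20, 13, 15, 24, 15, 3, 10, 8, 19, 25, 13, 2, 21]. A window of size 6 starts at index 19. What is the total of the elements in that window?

77

Elements at indices 19..24: 10, 8, 19, 25, 13, 2
sum(10, 8, 19, 25, 13, 2) = 77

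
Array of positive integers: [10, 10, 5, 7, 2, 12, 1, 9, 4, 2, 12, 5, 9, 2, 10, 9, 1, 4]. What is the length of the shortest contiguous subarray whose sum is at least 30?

4

Extend right; whenever the sum reaches 30, record the length and shrink from the left:
add 10: running sum 10 < 30
add 10: running sum 20 < 30
add 5: running sum 25 < 30
end 3: [10, 10, 5, 7] sum 32, len 4
end 4: [10, 10, 5, 7, 2] sum 34, len 5
end 5: [10, 5, 7, 2, 12] sum 36, len 5
end 6: [10, 5, 7, 2, 12, 1] sum 37, len 6
end 7: [7, 2, 12, 1, 9] sum 31, len 5
end 8: [7, 2, 12, 1, 9, 4] sum 35, len 6
end 9: [2, 12, 1, 9, 4, 2] sum 30, len 6
end 10: [12, 1, 9, 4, 2, 12] sum 40, len 6
end 11: [9, 4, 2, 12, 5] sum 32, len 5
end 12: [4, 2, 12, 5, 9] sum 32, len 5
end 13: [2, 12, 5, 9, 2] sum 30, len 5
end 14: [12, 5, 9, 2, 10] sum 38, len 5
end 15: [9, 2, 10, 9] sum 30, len 4
end 16: [9, 2, 10, 9, 1] sum 31, len 5
end 17: [9, 2, 10, 9, 1, 4] sum 35, len 6
Shortest qualifying length: 4.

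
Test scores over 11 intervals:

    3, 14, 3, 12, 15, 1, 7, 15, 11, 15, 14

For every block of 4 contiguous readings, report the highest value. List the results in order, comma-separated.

Sliding a size-4 window across the 11 values:
3 14 3 12 → max 14
14 3 12 15 → max 15
3 12 15 1 → max 15
12 15 1 7 → max 15
15 1 7 15 → max 15
1 7 15 11 → max 15
7 15 11 15 → max 15
15 11 15 14 → max 15

14, 15, 15, 15, 15, 15, 15, 15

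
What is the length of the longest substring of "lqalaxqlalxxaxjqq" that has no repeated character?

4

add l: [l] len 1
add q: [l, q] len 2
add a: [l, q, a] len 3
add l (repeat l, move left end past it): [q, a, l] len 3
add a (repeat a, move left end past it): [l, a] len 2
add x: [l, a, x] len 3
add q: [l, a, x, q] len 4
add l (repeat l, move left end past it): [a, x, q, l] len 4
add a (repeat a, move left end past it): [x, q, l, a] len 4
add l (repeat l, move left end past it): [a, l] len 2
add x: [a, l, x] len 3
add x (repeat x, move left end past it): [x] len 1
add a: [x, a] len 2
add x (repeat x, move left end past it): [a, x] len 2
add j: [a, x, j] len 3
add q: [a, x, j, q] len 4
add q (repeat q, move left end past it): [q] len 1
Longest all-distinct length: 4.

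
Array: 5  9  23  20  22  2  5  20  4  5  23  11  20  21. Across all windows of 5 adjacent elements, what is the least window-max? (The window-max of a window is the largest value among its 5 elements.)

[5, 9, 23, 20, 22] → max 23
[9, 23, 20, 22, 2] → max 23
[23, 20, 22, 2, 5] → max 23
[20, 22, 2, 5, 20] → max 22
[22, 2, 5, 20, 4] → max 22
[2, 5, 20, 4, 5] → max 20
[5, 20, 4, 5, 23] → max 23
[20, 4, 5, 23, 11] → max 23
[4, 5, 23, 11, 20] → max 23
[5, 23, 11, 20, 21] → max 23
Least of these is 20.

20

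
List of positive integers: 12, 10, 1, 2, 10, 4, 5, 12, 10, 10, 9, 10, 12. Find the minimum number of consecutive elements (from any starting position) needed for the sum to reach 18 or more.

add 12: running sum 12 < 18
end 1: [12, 10] sum 22, len 2
end 2: [12, 10, 1] sum 23, len 3
end 3: [12, 10, 1, 2] sum 25, len 4
end 4: [10, 1, 2, 10] sum 23, len 4
end 5: [10, 1, 2, 10, 4] sum 27, len 5
end 6: [10, 4, 5] sum 19, len 3
end 7: [4, 5, 12] sum 21, len 3
end 8: [12, 10] sum 22, len 2
end 9: [10, 10] sum 20, len 2
end 10: [10, 9] sum 19, len 2
end 11: [9, 10] sum 19, len 2
end 12: [10, 12] sum 22, len 2
Shortest qualifying length: 2.

2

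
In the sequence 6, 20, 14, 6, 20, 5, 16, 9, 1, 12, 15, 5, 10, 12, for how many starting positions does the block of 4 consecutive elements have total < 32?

1

[6, 20, 14, 6] → sum 46
[20, 14, 6, 20] → sum 60
[14, 6, 20, 5] → sum 45
[6, 20, 5, 16] → sum 47
[20, 5, 16, 9] → sum 50
[5, 16, 9, 1] → sum 31  < 32 ✓
[16, 9, 1, 12] → sum 38
[9, 1, 12, 15] → sum 37
[1, 12, 15, 5] → sum 33
[12, 15, 5, 10] → sum 42
[15, 5, 10, 12] → sum 42
1 window satisfy the condition.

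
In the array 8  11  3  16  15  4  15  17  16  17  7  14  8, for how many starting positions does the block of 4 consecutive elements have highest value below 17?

4

[8, 11, 3, 16] → max 16  < 17 ✓
[11, 3, 16, 15] → max 16  < 17 ✓
[3, 16, 15, 4] → max 16  < 17 ✓
[16, 15, 4, 15] → max 16  < 17 ✓
[15, 4, 15, 17] → max 17
[4, 15, 17, 16] → max 17
[15, 17, 16, 17] → max 17
[17, 16, 17, 7] → max 17
[16, 17, 7, 14] → max 17
[17, 7, 14, 8] → max 17
4 windows satisfy the condition.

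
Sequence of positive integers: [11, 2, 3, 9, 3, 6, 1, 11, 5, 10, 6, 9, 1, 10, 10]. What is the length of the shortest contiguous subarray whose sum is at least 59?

8

Extend right; whenever the sum reaches 59, record the length and shrink from the left:
add 11: running sum 11 < 59
add 2: running sum 13 < 59
add 3: running sum 16 < 59
add 9: running sum 25 < 59
add 3: running sum 28 < 59
add 6: running sum 34 < 59
add 1: running sum 35 < 59
add 11: running sum 46 < 59
add 5: running sum 51 < 59
end 9: [11, 2, 3, 9, 3, 6, 1, 11, 5, 10] sum 61, len 10
end 10: [11, 2, 3, 9, 3, 6, 1, 11, 5, 10, 6] sum 67, len 11
end 11: [9, 3, 6, 1, 11, 5, 10, 6, 9] sum 60, len 9
end 12: [9, 3, 6, 1, 11, 5, 10, 6, 9, 1] sum 61, len 10
end 13: [6, 1, 11, 5, 10, 6, 9, 1, 10] sum 59, len 9
end 14: [11, 5, 10, 6, 9, 1, 10, 10] sum 62, len 8
Shortest qualifying length: 8.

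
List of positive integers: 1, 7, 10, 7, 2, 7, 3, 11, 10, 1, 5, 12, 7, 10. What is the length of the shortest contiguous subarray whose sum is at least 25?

3

Extend right; whenever the sum reaches 25, record the length and shrink from the left:
add 1: running sum 1 < 25
add 7: running sum 8 < 25
add 10: running sum 18 < 25
end 3: [1, 7, 10, 7] sum 25, len 4
end 4: [7, 10, 7, 2] sum 26, len 4
end 5: [10, 7, 2, 7] sum 26, len 4
end 6: [10, 7, 2, 7, 3] sum 29, len 5
end 7: [7, 2, 7, 3, 11] sum 30, len 5
end 8: [7, 3, 11, 10] sum 31, len 4
end 9: [3, 11, 10, 1] sum 25, len 4
end 10: [11, 10, 1, 5] sum 27, len 4
end 11: [10, 1, 5, 12] sum 28, len 4
end 12: [1, 5, 12, 7] sum 25, len 4
end 13: [12, 7, 10] sum 29, len 3
Shortest qualifying length: 3.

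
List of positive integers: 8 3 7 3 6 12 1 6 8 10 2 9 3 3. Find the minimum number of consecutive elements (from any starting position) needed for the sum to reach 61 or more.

10

add 8: running sum 8 < 61
add 3: running sum 11 < 61
add 7: running sum 18 < 61
add 3: running sum 21 < 61
add 6: running sum 27 < 61
add 12: running sum 39 < 61
add 1: running sum 40 < 61
add 6: running sum 46 < 61
add 8: running sum 54 < 61
end 9: [8, 3, 7, 3, 6, 12, 1, 6, 8, 10] sum 64, len 10
end 10: [8, 3, 7, 3, 6, 12, 1, 6, 8, 10, 2] sum 66, len 11
end 11: [7, 3, 6, 12, 1, 6, 8, 10, 2, 9] sum 64, len 10
end 12: [7, 3, 6, 12, 1, 6, 8, 10, 2, 9, 3] sum 67, len 11
end 13: [3, 6, 12, 1, 6, 8, 10, 2, 9, 3, 3] sum 63, len 11
Shortest qualifying length: 10.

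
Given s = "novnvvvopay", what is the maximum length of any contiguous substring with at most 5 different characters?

add n: window [n] (1 distinct), len 1
add o: window [n, o] (2 distinct), len 2
add v: window [n, o, v] (3 distinct), len 3
add n: window [n, o, v, n] (3 distinct), len 4
add v: window [n, o, v, n, v] (3 distinct), len 5
add v: window [n, o, v, n, v, v] (3 distinct), len 6
add v: window [n, o, v, n, v, v, v] (3 distinct), len 7
add o: window [n, o, v, n, v, v, v, o] (3 distinct), len 8
add p: window [n, o, v, n, v, v, v, o, p] (4 distinct), len 9
add a: window [n, o, v, n, v, v, v, o, p, a] (5 distinct), len 10
add y: window [v, v, v, o, p, a, y] (5 distinct), len 7
Longest length with ≤5 distinct: 10.

10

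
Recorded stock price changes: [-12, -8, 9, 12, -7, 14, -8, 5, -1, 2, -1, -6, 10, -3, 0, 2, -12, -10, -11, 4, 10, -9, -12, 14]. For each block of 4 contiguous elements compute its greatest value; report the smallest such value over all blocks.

Window maxs for each of the 21 positions:
(-12, -8, 9, 12) → max 12
(-8, 9, 12, -7) → max 12
(9, 12, -7, 14) → max 14
(12, -7, 14, -8) → max 14
(-7, 14, -8, 5) → max 14
(14, -8, 5, -1) → max 14
(-8, 5, -1, 2) → max 5
(5, -1, 2, -1) → max 5
(-1, 2, -1, -6) → max 2
(2, -1, -6, 10) → max 10
(-1, -6, 10, -3) → max 10
(-6, 10, -3, 0) → max 10
(10, -3, 0, 2) → max 10
(-3, 0, 2, -12) → max 2
(0, 2, -12, -10) → max 2
(2, -12, -10, -11) → max 2
(-12, -10, -11, 4) → max 4
(-10, -11, 4, 10) → max 10
(-11, 4, 10, -9) → max 10
(4, 10, -9, -12) → max 10
(10, -9, -12, 14) → max 14
Smallest of these is 2.

2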